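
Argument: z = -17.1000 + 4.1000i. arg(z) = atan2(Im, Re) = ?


Re = -17.1, Im = 4.1
arg = atan2(4.1, -17.1) = 166.5169 degrees

arg(z) = 166.5169 degrees


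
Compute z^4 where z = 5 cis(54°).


r^4 = 5^4 = 625
n*theta = 4*54° = 216° = 216° (mod 360)
a = 625*cos(216°) = -505.6356
b = 625*sin(216°) = -367.3658

625 cis(216°) = -505.6356 - 367.3658i


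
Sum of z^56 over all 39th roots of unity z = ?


The roots are w_k = w^k with w = e^(2*pi*i/39), and (w^k)^56 = (w^56)^k.
So S = 1 + u + u^2 + ... + u^(38) with u = w^56.
56 = 1*39 + 17, so 56 is not a multiple of 39: u = (w^39)^1 * w^17 = w^17 ≠ 1 (w is a primitive 39th root), while u^39 = (w^39)^56 = 1.
Geometric series: S = (1 - u^39)/(1 - u) = (1 - 1)/(1 - u) = 0

S = 0


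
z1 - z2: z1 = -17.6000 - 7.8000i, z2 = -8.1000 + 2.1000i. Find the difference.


Real: -17.6 + 8.1 = -9.5
Imag: -7.8 - 2.1 = -9.9

-9.5000 - 9.9000i


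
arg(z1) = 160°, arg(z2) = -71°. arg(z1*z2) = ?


arg(z1*z2) = 160° - 71° = 89°
Normalized to (-180°, 180°]: 89°

89°


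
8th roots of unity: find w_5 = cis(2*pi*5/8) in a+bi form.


Angle = 360*5/8 = 225°
a = cos(225°) = -0.7071
b = sin(225°) = -0.7071

-0.7071 - 0.7071i


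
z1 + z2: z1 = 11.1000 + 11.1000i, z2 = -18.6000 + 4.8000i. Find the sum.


Real: 11.1 - 18.6 = -7.5
Imag: 11.1 + 4.8 = 15.9

-7.5000 + 15.9000i


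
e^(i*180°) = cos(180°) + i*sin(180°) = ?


cos(180°) = -1.0000
sin(180°) = 0

e^(i*180°) = -1.0000 + 0i


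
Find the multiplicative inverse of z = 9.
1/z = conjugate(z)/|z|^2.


|z|^2 = 81+0 = 81
1/z = (9 - 0i)/81

1/z = 0.1111 + 0i


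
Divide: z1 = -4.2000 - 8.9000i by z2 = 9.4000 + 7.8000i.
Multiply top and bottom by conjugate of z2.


Conjugate of z2 = 9.4000 - 7.8000i
Numerator: (-4.2000 - 8.9000i)(9.4000 - 7.8000i) = -108.9000 - 50.9000i
Denominator: 9.4^2 + 7.8^2 = 149.2
Result = (-108.9000 - 50.9000i)/149.2

-0.7299 - 0.3412i


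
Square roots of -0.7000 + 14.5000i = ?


|z| = sqrt(0.49+210.25) = 14.5169
sqrt((|z|+a)/2) = sqrt((14.5169+(-0.7))/2) = sqrt(6.9084) = 2.6284
sqrt((|z|-a)/2) = sqrt((14.5169-(-0.7))/2) = sqrt(7.6084) = 2.7583

±(2.6284 + 2.7583i) i.e. 2.6284 + 2.7583i and -2.6284 - 2.7583i


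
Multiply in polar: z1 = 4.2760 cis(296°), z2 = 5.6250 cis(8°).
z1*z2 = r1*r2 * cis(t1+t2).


r = 4.2760 * 5.6250 = 24.0525
theta = 296° + 8° = 304° = 304° (mod 360)

24.0525 cis(304°)


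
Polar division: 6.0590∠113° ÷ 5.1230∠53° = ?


r = 6.0590 / 5.1230 = 1.1827
theta = 113° - 53° = 60° = 60° (mod 360)

1.1827 cis(60°)


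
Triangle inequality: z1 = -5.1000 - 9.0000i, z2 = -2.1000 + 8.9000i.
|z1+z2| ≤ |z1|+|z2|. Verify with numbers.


|z1| = sqrt((-5.1)^2 + (-9)^2) = sqrt(107.01) = 10.3446
|z2| = sqrt((-2.1)^2 + 8.9^2) = sqrt(83.62) = 9.1444
z1+z2 = -7.2000 - 0.1000i
|z1+z2| = sqrt(51.85) = 7.2007
|z1|+|z2| = 10.3446 + 9.1444 = 19.4890

|z1+z2| = 7.2007 ≤ |z1|+|z2| = 19.4890 (verified)


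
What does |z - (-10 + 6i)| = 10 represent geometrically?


|z - z0| = r is a circle with center z0 and radius r.
Center = (-10, 6), radius = 10

Circle with center (-10, 6) and radius 10


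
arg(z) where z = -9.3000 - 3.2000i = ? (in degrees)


Re = -9.3, Im = -3.2
arg = atan2(-3.2, -9.3) = -161.0124 degrees

arg(z) = -161.0124 degrees


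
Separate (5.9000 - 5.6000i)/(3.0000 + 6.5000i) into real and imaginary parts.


Multiply by conjugate: (5.9000 - 5.6000i)(3.0000 - 6.5000i) / (3^2 + 6.5^2)
Numerator real = 5.9*3 - (5.6)*6.5 = -18.7
Numerator imag = -5.6*3 - 5.9*6.5 = -55.15
Denominator = 51.25
Re(z) = -18.7/51.25 = -0.3649
Im(z) = -55.15/51.25 = -1.0761

Re(z) = -0.3649, Im(z) = -1.0761


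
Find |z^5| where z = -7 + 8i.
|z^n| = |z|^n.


|z| = sqrt(49+64) = sqrt(113) = 10.6301
|z^5| = |z|^5 = (sqrt(113))^5 = 113^2 * sqrt(113) = 12769*sqrt(113)

|z^5| = 12769*sqrt(113) ≈ 135736.3319


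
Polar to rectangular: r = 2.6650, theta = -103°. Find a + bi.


a = 2.6650*cos(-103°) = 2.6650*(-0.22495) = -0.5995
b = 2.6650*sin(-103°) = 2.6650*(-0.97437) = -2.5967

-0.5995 - 2.5967i


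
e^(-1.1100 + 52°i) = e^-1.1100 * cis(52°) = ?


e^-1.1100 = 0.3296
cos(52°) = 0.6157
sin(52°) = 0.788
Real = 0.3296*0.6157 = 0.2029
Imag = 0.3296*0.788 = 0.2597

0.2029 + 0.2597i


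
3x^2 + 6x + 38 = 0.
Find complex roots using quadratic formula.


disc = 6^2 - 4*3*38 = 36 - 456 = -420
sqrt(|disc|) = sqrt(420) = 20.4939
Real part = -6/(2*3) = -1.0000
Imag part = 20.4939/(2*3) = 3.4157

-1.0000 ± 3.4157i


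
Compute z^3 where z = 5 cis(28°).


r^3 = 5^3 = 125
n*theta = 3*28° = 84° = 84° (mod 360)
a = 125*cos(84°) = 13.0661
b = 125*sin(84°) = 124.3152

125 cis(84°) = 13.0661 + 124.3152i


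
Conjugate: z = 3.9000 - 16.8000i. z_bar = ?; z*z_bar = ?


z_bar = 3.9000 + 16.8000i
z*z_bar = 3.9^2 + (-16.8)^2 = 15.21 + 282.24 = 297.45

z_bar = 3.9000 + 16.8000i, z*z_bar = 297.45


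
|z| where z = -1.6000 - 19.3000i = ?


|z| = sqrt((-1.6)^2 + (-19.3)^2) = sqrt(2.56 + 372.49) = sqrt(375.05) = 19.3662

|z| = 19.3662


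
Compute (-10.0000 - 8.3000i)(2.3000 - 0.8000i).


Real = -10*2.3 - (-8.3)*(-0.8) = -23 - 6.64 = -29.64
Imag = -10*(-0.8) + 2.3*(-8.3) = 8 - (19.09) = -11.09

-29.6400 - 11.0900i


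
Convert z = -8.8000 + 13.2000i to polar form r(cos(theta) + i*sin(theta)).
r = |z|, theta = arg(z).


r = sqrt(77.44+174.24) = sqrt(251.68) = 15.8644
theta = atan2(13.2, -8.8) = 123.6901 degrees

r = 15.8644, theta = 123.6901 degrees


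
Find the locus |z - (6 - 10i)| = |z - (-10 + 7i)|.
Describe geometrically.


Equal distances means the locus is the perpendicular bisector of z1 and z2.
Midpoint = ((6+(-10))/2, (-10+7)/2) = (-2.0000, -1.5000)

Perpendicular bisector through (-2.0000, -1.5000)


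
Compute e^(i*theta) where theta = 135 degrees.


cos(135°) = -0.7071
sin(135°) = 0.7071

e^(i*135°) = -0.7071 + 0.7071i


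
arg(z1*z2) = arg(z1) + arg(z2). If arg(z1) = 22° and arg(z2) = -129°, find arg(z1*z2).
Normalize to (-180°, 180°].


arg(z1*z2) = 22° - 129° = -107°
Normalized to (-180°, 180°]: -107°

-107°


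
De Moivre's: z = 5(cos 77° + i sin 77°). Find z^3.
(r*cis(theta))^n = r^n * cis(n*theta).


r^3 = 5^3 = 125
n*theta = 3*77° = 231° = 231° (mod 360)
a = 125*cos(231°) = -78.6650
b = 125*sin(231°) = -97.1432

125 cis(231°) = -78.6650 - 97.1432i


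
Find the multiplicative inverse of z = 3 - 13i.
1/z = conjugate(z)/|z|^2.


|z|^2 = 9+169 = 178
1/z = (3 + 13i)/178

1/z = 0.0169 + 0.0730i


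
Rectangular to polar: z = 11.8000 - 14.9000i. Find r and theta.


r = sqrt(139.24+222.01) = sqrt(361.25) = 19.0066
theta = atan2(-14.9, 11.8) = -51.6227 degrees

r = 19.0066, theta = -51.6227 degrees


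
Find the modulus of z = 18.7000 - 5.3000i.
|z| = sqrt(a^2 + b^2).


|z| = sqrt(18.7^2 + (-5.3)^2) = sqrt(349.69 + 28.09) = sqrt(377.78) = 19.4366

|z| = 19.4366


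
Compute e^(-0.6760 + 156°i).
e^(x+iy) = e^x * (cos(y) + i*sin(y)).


e^-0.6760 = 0.50865
cos(156°) = -0.9135
sin(156°) = 0.4067
Real = 0.50865*(-0.9135) = -0.4647
Imag = 0.50865*0.4067 = 0.2069

-0.4647 + 0.2069i


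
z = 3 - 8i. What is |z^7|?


|z| = sqrt(9+64) = sqrt(73) = 8.5440
|z^7| = |z|^7 = (sqrt(73))^7 = 73^3 * sqrt(73) = 389017*sqrt(73)

|z^7| = 389017*sqrt(73) ≈ 3323762.7050


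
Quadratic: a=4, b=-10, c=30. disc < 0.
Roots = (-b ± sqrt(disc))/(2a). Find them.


disc = (-10)^2 - 4*4*30 = 100 - 480 = -380
sqrt(|disc|) = sqrt(380) = 19.4936
Real part = 10/(2*4) = 1.2500
Imag part = 19.4936/(2*4) = 2.4367

1.2500 ± 2.4367i


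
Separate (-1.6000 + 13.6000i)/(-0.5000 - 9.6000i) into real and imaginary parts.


Multiply by conjugate: (-1.6000 + 13.6000i)(-0.5000 + 9.6000i) / ((-0.5)^2 + (-9.6)^2)
Numerator real = -1.6*(-0.5) + 13.6*(-9.6) = -129.76
Numerator imag = 13.6*(-0.5) - (-1.6)*(-9.6) = -22.16
Denominator = 92.41
Re(z) = -129.76/92.41 = -1.4042
Im(z) = -22.16/92.41 = -0.2398

Re(z) = -1.4042, Im(z) = -0.2398


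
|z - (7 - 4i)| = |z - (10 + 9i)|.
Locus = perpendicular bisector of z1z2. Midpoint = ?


Equal distances means the locus is the perpendicular bisector of z1 and z2.
Midpoint = ((7+10)/2, (-4+9)/2) = (8.5000, 2.5000)

Perpendicular bisector through (8.5000, 2.5000)


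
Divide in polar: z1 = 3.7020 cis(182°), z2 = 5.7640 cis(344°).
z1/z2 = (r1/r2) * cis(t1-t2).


r = 3.7020 / 5.7640 = 0.6423
theta = 182° - 344° = -162° = 198° (mod 360)

0.6423 cis(198°)


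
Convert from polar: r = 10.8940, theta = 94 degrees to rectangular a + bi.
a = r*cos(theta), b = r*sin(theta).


a = 10.8940*cos(94°) = 10.8940*(-0.069756) = -0.7599
b = 10.8940*sin(94°) = 10.8940*0.997564 = 10.8675

-0.7599 + 10.8675i


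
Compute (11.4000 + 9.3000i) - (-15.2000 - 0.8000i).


Real: 11.4 + 15.2 = 26.6
Imag: 9.3 + 0.8 = 10.1

26.6000 + 10.1000i


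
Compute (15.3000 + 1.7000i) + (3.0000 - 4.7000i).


Real: 15.3 + 3 = 18.3
Imag: 1.7 - 4.7 = -3

18.3000 - 3.0000i


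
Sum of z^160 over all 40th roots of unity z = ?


The roots are w_k = w^k with w = e^(2*pi*i/40), and (w^k)^160 = (w^160)^k.
So S = 1 + u + u^2 + ... + u^(39) with u = w^160.
160 = 4*40 + 0, so 160 is a multiple of 40 and u = (w^40)^4 = 1.
Every one of the 40 terms equals 1: S = 40

S = 40


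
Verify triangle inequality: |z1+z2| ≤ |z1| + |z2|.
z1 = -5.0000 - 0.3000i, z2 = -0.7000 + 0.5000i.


|z1| = sqrt((-5)^2 + (-0.3)^2) = sqrt(25.09) = 5.0090
|z2| = sqrt((-0.7)^2 + 0.5^2) = sqrt(0.74) = 0.8602
z1+z2 = -5.7000 + 0.2000i
|z1+z2| = sqrt(32.53) = 5.7035
|z1|+|z2| = 5.0090 + 0.8602 = 5.8692

|z1+z2| = 5.7035 ≤ |z1|+|z2| = 5.8692 (verified)


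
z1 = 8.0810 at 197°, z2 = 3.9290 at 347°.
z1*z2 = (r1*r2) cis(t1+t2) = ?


r = 8.0810 * 3.9290 = 31.7502
theta = 197° + 347° = 544° = 184° (mod 360)

31.7502 cis(184°)


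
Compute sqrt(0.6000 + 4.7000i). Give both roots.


|z| = sqrt(0.36+22.09) = 4.7381
sqrt((|z|+a)/2) = sqrt((4.7381+0.6)/2) = sqrt(2.6691) = 1.6337
sqrt((|z|-a)/2) = sqrt((4.7381-0.6)/2) = sqrt(2.0691) = 1.4384

±(1.6337 + 1.4384i) i.e. 1.6337 + 1.4384i and -1.6337 - 1.4384i


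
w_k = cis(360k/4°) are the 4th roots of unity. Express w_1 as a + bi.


Angle = 360*1/4 = 90°
a = cos(90°) = 0
b = sin(90°) = 1.0000

0 + 1.0000i


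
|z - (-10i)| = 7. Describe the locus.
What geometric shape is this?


|z - z0| = r is a circle with center z0 and radius r.
Center = (0, -10), radius = 7

Circle with center (0, -10) and radius 7


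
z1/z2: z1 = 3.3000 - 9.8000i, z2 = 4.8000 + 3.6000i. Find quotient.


Conjugate of z2 = 4.8000 - 3.6000i
Numerator: (3.3000 - 9.8000i)(4.8000 - 3.6000i) = -19.4400 - 58.9200i
Denominator: 4.8^2 + 3.6^2 = 36
Result = (-19.4400 - 58.9200i)/36

-0.5400 - 1.6367i


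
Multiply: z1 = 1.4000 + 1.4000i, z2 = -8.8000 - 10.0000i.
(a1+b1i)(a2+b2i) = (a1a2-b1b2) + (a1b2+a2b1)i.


Real = 1.4*(-8.8) - 1.4*(-10) = -12.32 - (-14) = 1.68
Imag = 1.4*(-10) - (8.8)*1.4 = -14 - (12.32) = -26.32

1.6800 - 26.3200i


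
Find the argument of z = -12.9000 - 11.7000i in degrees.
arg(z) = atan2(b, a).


Re = -12.9, Im = -11.7
arg = atan2(-11.7, -12.9) = -137.7927 degrees

arg(z) = -137.7927 degrees


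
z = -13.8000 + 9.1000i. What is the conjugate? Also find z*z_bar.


z_bar = -13.8000 - 9.1000i
z*z_bar = (-13.8)^2 + 9.1^2 = 190.44 + 82.81 = 273.25

z_bar = -13.8000 - 9.1000i, z*z_bar = 273.25


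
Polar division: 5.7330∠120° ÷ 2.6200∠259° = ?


r = 5.7330 / 2.6200 = 2.1882
theta = 120° - 259° = -139° = 221° (mod 360)

2.1882 cis(221°)


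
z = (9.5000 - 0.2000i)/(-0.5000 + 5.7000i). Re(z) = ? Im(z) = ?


Multiply by conjugate: (9.5000 - 0.2000i)(-0.5000 - 5.7000i) / ((-0.5)^2 + 5.7^2)
Numerator real = 9.5*(-0.5) - (0.2)*5.7 = -5.89
Numerator imag = -0.2*(-0.5) - 9.5*5.7 = -54.05
Denominator = 32.74
Re(z) = -5.89/32.74 = -0.1799
Im(z) = -54.05/32.74 = -1.6509

Re(z) = -0.1799, Im(z) = -1.6509


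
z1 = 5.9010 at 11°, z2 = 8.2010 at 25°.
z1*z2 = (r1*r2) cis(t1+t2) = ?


r = 5.9010 * 8.2010 = 48.3941
theta = 11° + 25° = 36° = 36° (mod 360)

48.3941 cis(36°)


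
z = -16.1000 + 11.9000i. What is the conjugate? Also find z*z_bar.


z_bar = -16.1000 - 11.9000i
z*z_bar = (-16.1)^2 + 11.9^2 = 259.21 + 141.61 = 400.82

z_bar = -16.1000 - 11.9000i, z*z_bar = 400.82


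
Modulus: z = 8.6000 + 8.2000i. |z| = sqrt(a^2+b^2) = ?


|z| = sqrt(8.6^2 + 8.2^2) = sqrt(73.96 + 67.24) = sqrt(141.2) = 11.8828

|z| = 11.8828


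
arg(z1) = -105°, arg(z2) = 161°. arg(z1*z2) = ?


arg(z1*z2) = -105° + 161° = 56°
Normalized to (-180°, 180°]: 56°

56°


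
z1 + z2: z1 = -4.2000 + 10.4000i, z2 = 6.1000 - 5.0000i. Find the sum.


Real: -4.2 + 6.1 = 1.9
Imag: 10.4 - 5 = 5.4

1.9000 + 5.4000i


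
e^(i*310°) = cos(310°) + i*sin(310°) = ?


cos(310°) = 0.6428
sin(310°) = -0.7660

e^(i*310°) = 0.6428 - 0.7660i


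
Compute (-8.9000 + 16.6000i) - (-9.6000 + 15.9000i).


Real: -8.9 + 9.6 = 0.7
Imag: 16.6 - 15.9 = 0.7

0.7000 + 0.7000i


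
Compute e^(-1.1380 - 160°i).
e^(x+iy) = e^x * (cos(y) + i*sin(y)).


e^-1.1380 = 0.32046
cos(-160°) = -0.9397
sin(-160°) = -0.342
Real = 0.32046*(-0.9397) = -0.3011
Imag = 0.32046*(-0.342) = -0.1096

-0.3011 - 0.1096i


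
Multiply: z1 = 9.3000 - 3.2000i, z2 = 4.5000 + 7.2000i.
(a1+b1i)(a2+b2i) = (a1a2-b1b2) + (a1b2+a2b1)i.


Real = 9.3*4.5 - (-3.2)*7.2 = 41.85 - (-23.04) = 64.89
Imag = 9.3*7.2 + 4.5*(-3.2) = 66.96 - (14.4) = 52.56

64.8900 + 52.5600i


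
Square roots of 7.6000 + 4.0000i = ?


|z| = sqrt(57.76+16) = 8.5884
sqrt((|z|+a)/2) = sqrt((8.5884+7.6)/2) = sqrt(8.0942) = 2.8450
sqrt((|z|-a)/2) = sqrt((8.5884-7.6)/2) = sqrt(0.4942) = 0.7030

±(2.8450 + 0.7030i) i.e. 2.8450 + 0.7030i and -2.8450 - 0.7030i


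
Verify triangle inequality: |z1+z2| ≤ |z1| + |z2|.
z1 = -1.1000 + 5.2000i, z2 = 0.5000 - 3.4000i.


|z1| = sqrt((-1.1)^2 + 5.2^2) = sqrt(28.25) = 5.3151
|z2| = sqrt(0.5^2 + (-3.4)^2) = sqrt(11.81) = 3.4366
z1+z2 = -0.6000 + 1.8000i
|z1+z2| = sqrt(3.6) = 1.8974
|z1|+|z2| = 5.3151 + 3.4366 = 8.7517

|z1+z2| = 1.8974 ≤ |z1|+|z2| = 8.7517 (verified)


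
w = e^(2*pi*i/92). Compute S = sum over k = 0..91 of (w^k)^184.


The roots are w_k = w^k with w = e^(2*pi*i/92), and (w^k)^184 = (w^184)^k.
So S = 1 + u + u^2 + ... + u^(91) with u = w^184.
184 = 2*92 + 0, so 184 is a multiple of 92 and u = (w^92)^2 = 1.
Every one of the 92 terms equals 1: S = 92

S = 92


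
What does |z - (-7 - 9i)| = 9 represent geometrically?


|z - z0| = r is a circle with center z0 and radius r.
Center = (-7, -9), radius = 9

Circle with center (-7, -9) and radius 9


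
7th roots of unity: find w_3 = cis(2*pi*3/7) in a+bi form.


Angle = 360*3/7 = 154.2857°
a = cos(154.2857°) = -0.9010
b = sin(154.2857°) = 0.4339

-0.9010 + 0.4339i


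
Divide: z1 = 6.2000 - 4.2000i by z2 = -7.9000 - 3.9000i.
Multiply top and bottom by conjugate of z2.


Conjugate of z2 = -7.9000 + 3.9000i
Numerator: (6.2000 - 4.2000i)(-7.9000 + 3.9000i) = -32.6000 + 57.3600i
Denominator: (-7.9)^2 + (-3.9)^2 = 77.62
Result = (-32.6000 + 57.3600i)/77.62

-0.4200 + 0.7390i


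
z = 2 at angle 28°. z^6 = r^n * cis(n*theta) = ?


r^6 = 2^6 = 64
n*theta = 6*28° = 168° = 168° (mod 360)
a = 64*cos(168°) = -62.6014
b = 64*sin(168°) = 13.3063

64 cis(168°) = -62.6014 + 13.3063i


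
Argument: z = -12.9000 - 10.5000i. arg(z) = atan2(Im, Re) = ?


Re = -12.9, Im = -10.5
arg = atan2(-10.5, -12.9) = -140.8560 degrees

arg(z) = -140.8560 degrees


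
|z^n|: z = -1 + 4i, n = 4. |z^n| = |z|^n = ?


|z| = sqrt(1+16) = sqrt(17) = 4.1231
|z^4| = |z|^4 = (sqrt(17))^4 = 17^2 = 289

|z^4| = 289


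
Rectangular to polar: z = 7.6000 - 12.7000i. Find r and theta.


r = sqrt(57.76+161.29) = sqrt(219.05) = 14.8003
theta = atan2(-12.7, 7.6) = -59.1026 degrees

r = 14.8003, theta = -59.1026 degrees


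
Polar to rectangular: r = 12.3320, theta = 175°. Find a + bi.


a = 12.3320*cos(175°) = 12.3320*(-0.9962) = -12.2851
b = 12.3320*sin(175°) = 12.3320*0.087156 = 1.0748

-12.2851 + 1.0748i


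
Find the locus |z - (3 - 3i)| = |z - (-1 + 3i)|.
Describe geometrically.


Equal distances means the locus is the perpendicular bisector of z1 and z2.
Midpoint = ((3+(-1))/2, (-3+3)/2) = (1.0000, 0)

Perpendicular bisector through (1.0000, 0)


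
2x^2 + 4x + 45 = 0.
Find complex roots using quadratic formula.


disc = 4^2 - 4*2*45 = 16 - 360 = -344
sqrt(|disc|) = sqrt(344) = 18.5472
Real part = -4/(2*2) = -1.0000
Imag part = 18.5472/(2*2) = 4.6368

-1.0000 ± 4.6368i


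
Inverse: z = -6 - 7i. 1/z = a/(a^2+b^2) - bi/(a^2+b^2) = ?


|z|^2 = 36+49 = 85
1/z = (-6 + 7i)/85

1/z = -0.0706 + 0.0824i


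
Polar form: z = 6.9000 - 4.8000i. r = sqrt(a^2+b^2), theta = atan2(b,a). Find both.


r = sqrt(47.61+23.04) = sqrt(70.65) = 8.4054
theta = atan2(-4.8, 6.9) = -34.8245 degrees

r = 8.4054, theta = -34.8245 degrees


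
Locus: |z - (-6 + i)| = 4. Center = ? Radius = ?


|z - z0| = r is a circle with center z0 and radius r.
Center = (-6, 1), radius = 4

Circle with center (-6, 1) and radius 4


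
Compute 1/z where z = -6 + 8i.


|z|^2 = 36+64 = 100
1/z = (-6 - 8i)/100

1/z = -0.0600 - 0.0800i


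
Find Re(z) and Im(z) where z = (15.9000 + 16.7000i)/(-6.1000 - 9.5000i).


Multiply by conjugate: (15.9000 + 16.7000i)(-6.1000 + 9.5000i) / ((-6.1)^2 + (-9.5)^2)
Numerator real = 15.9*(-6.1) + 16.7*(-9.5) = -255.64
Numerator imag = 16.7*(-6.1) - 15.9*(-9.5) = 49.18
Denominator = 127.46
Re(z) = -255.64/127.46 = -2.0056
Im(z) = 49.18/127.46 = 0.3858

Re(z) = -2.0056, Im(z) = 0.3858


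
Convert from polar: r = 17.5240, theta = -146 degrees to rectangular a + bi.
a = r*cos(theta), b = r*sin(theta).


a = 17.5240*cos(-146°) = 17.5240*(-0.82904) = -14.5281
b = 17.5240*sin(-146°) = 17.5240*(-0.559193) = -9.7993

-14.5281 - 9.7993i


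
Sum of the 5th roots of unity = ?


The sum of all 5th roots of unity is 0.
Geometric series: (1 - w^5)/(1 - w) = (1-1)/(1-w) = 0 since w^5 = 1, w ≠ 1.
Alternatively: coefficient of z^4 in z^5 - 1 is 0.

0


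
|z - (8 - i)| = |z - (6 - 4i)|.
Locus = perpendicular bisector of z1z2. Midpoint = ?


Equal distances means the locus is the perpendicular bisector of z1 and z2.
Midpoint = ((8+6)/2, (-1+(-4))/2) = (7.0000, -2.5000)

Perpendicular bisector through (7.0000, -2.5000)


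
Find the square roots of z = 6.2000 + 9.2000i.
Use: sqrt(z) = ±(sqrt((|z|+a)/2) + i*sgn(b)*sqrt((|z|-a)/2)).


|z| = sqrt(38.44+84.64) = 11.0941
sqrt((|z|+a)/2) = sqrt((11.0941+6.2)/2) = sqrt(8.6471) = 2.9406
sqrt((|z|-a)/2) = sqrt((11.0941-6.2)/2) = sqrt(2.4471) = 1.5643

±(2.9406 + 1.5643i) i.e. 2.9406 + 1.5643i and -2.9406 - 1.5643i


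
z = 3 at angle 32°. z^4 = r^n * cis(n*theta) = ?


r^4 = 3^4 = 81
n*theta = 4*32° = 128° = 128° (mod 360)
a = 81*cos(128°) = -49.8686
b = 81*sin(128°) = 63.8289

81 cis(128°) = -49.8686 + 63.8289i


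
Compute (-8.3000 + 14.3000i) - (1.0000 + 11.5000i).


Real: -8.3 - 1 = -9.3
Imag: 14.3 - 11.5 = 2.8

-9.3000 + 2.8000i


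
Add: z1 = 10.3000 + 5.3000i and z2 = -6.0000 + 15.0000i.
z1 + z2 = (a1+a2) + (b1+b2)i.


Real: 10.3 - 6 = 4.3
Imag: 5.3 + 15 = 20.3

4.3000 + 20.3000i


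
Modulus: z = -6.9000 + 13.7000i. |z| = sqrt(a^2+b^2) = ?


|z| = sqrt((-6.9)^2 + 13.7^2) = sqrt(47.61 + 187.69) = sqrt(235.3) = 15.3395

|z| = 15.3395


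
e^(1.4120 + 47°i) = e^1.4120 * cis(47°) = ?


e^1.4120 = 4.10416
cos(47°) = 0.682
sin(47°) = 0.73135
Real = 4.10416*0.682 = 2.7990
Imag = 4.10416*0.73135 = 3.0016

2.7990 + 3.0016i


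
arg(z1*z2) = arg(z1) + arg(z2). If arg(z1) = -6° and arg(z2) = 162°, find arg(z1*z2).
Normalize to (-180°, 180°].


arg(z1*z2) = -6° + 162° = 156°
Normalized to (-180°, 180°]: 156°

156°


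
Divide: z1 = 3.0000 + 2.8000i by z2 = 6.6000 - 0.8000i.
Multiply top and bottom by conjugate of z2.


Conjugate of z2 = 6.6000 + 0.8000i
Numerator: (3.0000 + 2.8000i)(6.6000 + 0.8000i) = 17.5600 + 20.8800i
Denominator: 6.6^2 + (-0.8)^2 = 44.2
Result = (17.5600 + 20.8800i)/44.2

0.3973 + 0.4724i


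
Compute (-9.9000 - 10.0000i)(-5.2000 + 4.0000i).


Real = -9.9*(-5.2) - (-10)*4 = 51.48 - (-40) = 91.48
Imag = -9.9*4 - (5.2)*(-10) = -39.6 + 52 = 12.4

91.4800 + 12.4000i


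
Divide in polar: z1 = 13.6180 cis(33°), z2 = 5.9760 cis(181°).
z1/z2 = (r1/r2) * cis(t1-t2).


r = 13.6180 / 5.9760 = 2.2788
theta = 33° - 181° = -148° = 212° (mod 360)

2.2788 cis(212°)


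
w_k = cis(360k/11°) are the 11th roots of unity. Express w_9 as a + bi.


Angle = 360*9/11 = 294.5455°
a = cos(294.5455°) = 0.4154
b = sin(294.5455°) = -0.9096

0.4154 - 0.9096i


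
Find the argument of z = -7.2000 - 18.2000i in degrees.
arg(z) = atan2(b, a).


Re = -7.2, Im = -18.2
arg = atan2(-18.2, -7.2) = -111.5840 degrees

arg(z) = -111.5840 degrees


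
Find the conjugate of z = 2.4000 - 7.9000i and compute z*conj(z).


z_bar = 2.4000 + 7.9000i
z*z_bar = 2.4^2 + (-7.9)^2 = 5.76 + 62.41 = 68.17

z_bar = 2.4000 + 7.9000i, z*z_bar = 68.17


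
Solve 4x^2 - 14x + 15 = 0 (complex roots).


disc = (-14)^2 - 4*4*15 = 196 - 240 = -44
sqrt(|disc|) = sqrt(44) = 6.6332
Real part = 14/(2*4) = 1.7500
Imag part = 6.6332/(2*4) = 0.8292

1.7500 ± 0.8292i


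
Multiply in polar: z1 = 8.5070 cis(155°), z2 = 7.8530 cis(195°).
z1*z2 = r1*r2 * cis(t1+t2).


r = 8.5070 * 7.8530 = 66.8055
theta = 155° + 195° = 350° = 350° (mod 360)

66.8055 cis(350°)


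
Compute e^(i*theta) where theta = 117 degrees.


cos(117°) = -0.4540
sin(117°) = 0.8910

e^(i*117°) = -0.4540 + 0.8910i


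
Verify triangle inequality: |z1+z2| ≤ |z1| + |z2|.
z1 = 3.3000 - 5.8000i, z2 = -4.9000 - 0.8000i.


|z1| = sqrt(3.3^2 + (-5.8)^2) = sqrt(44.53) = 6.6731
|z2| = sqrt((-4.9)^2 + (-0.8)^2) = sqrt(24.65) = 4.9649
z1+z2 = -1.6000 - 6.6000i
|z1+z2| = sqrt(46.12) = 6.7912
|z1|+|z2| = 6.6731 + 4.9649 = 11.6380

|z1+z2| = 6.7912 ≤ |z1|+|z2| = 11.6380 (verified)


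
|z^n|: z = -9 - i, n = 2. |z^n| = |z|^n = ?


|z| = sqrt(81+1) = sqrt(82) = 9.0554
|z^2| = |z|^2 = (sqrt(82))^2 = 82

|z^2| = 82


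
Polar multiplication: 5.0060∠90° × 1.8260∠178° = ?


r = 5.0060 * 1.8260 = 9.1410
theta = 90° + 178° = 268° = 268° (mod 360)

9.1410 cis(268°)


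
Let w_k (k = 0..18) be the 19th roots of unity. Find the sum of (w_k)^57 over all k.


The roots are w_k = w^k with w = e^(2*pi*i/19), and (w^k)^57 = (w^57)^k.
So S = 1 + u + u^2 + ... + u^(18) with u = w^57.
57 = 3*19 + 0, so 57 is a multiple of 19 and u = (w^19)^3 = 1.
Every one of the 19 terms equals 1: S = 19

S = 19


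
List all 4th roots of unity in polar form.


The 4th roots of unity are cis(360k/4°) for k=0..3
Angle step = 360/4 = 90°
Primitive root: cis(90°)
Primitive root = 0 + 1.0000i

4 roots at angles: 0°, 90°, 180°, 270°


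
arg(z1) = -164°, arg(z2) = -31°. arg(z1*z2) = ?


arg(z1*z2) = -164° - 31° = -195°
Normalized to (-180°, 180°]: 165°

165°


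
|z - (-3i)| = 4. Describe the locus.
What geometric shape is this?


|z - z0| = r is a circle with center z0 and radius r.
Center = (0, -3), radius = 4

Circle with center (0, -3) and radius 4


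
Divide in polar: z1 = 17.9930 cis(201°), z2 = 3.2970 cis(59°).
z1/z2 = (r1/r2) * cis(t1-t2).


r = 17.9930 / 3.2970 = 5.4574
theta = 201° - 59° = 142° = 142° (mod 360)

5.4574 cis(142°)


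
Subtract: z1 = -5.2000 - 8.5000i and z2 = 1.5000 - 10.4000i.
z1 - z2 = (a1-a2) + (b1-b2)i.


Real: -5.2 - 1.5 = -6.7
Imag: -8.5 + 10.4 = 1.9

-6.7000 + 1.9000i


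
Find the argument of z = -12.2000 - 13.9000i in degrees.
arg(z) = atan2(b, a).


Re = -12.2, Im = -13.9
arg = atan2(-13.9, -12.2) = -131.2734 degrees

arg(z) = -131.2734 degrees


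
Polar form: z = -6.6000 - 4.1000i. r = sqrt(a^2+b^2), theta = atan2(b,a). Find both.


r = sqrt(43.56+16.81) = sqrt(60.37) = 7.7698
theta = atan2(-4.1, -6.6) = -148.1509 degrees

r = 7.7698, theta = -148.1509 degrees


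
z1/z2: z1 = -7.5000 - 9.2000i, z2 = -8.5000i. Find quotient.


Conjugate of z2 = 8.5000i
Numerator: (-7.5000 - 9.2000i)(8.5000i) = 78.2000 - 63.7500i
Denominator: 0^2 + (-8.5)^2 = 72.25
Result = (78.2000 - 63.7500i)/72.25

1.0824 - 0.8824i


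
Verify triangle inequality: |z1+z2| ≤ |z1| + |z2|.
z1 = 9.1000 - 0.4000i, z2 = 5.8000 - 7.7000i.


|z1| = sqrt(9.1^2 + (-0.4)^2) = sqrt(82.97) = 9.1088
|z2| = sqrt(5.8^2 + (-7.7)^2) = sqrt(92.93) = 9.6400
z1+z2 = 14.9000 - 8.1000i
|z1+z2| = sqrt(287.62) = 16.9594
|z1|+|z2| = 9.1088 + 9.6400 = 18.7488

|z1+z2| = 16.9594 ≤ |z1|+|z2| = 18.7488 (verified)


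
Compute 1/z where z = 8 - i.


|z|^2 = 64+1 = 65
1/z = (8 + 1i)/65

1/z = 0.1231 + 0.0154i


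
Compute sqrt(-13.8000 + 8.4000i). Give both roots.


|z| = sqrt(190.44+70.56) = 16.1555
sqrt((|z|+a)/2) = sqrt((16.1555+(-13.8))/2) = sqrt(1.1777) = 1.0852
sqrt((|z|-a)/2) = sqrt((16.1555-(-13.8))/2) = sqrt(14.9777) = 3.8701

±(1.0852 + 3.8701i) i.e. 1.0852 + 3.8701i and -1.0852 - 3.8701i


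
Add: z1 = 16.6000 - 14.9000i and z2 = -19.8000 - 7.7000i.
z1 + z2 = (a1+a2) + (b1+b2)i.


Real: 16.6 - 19.8 = -3.2
Imag: -14.9 - 7.7 = -22.6

-3.2000 - 22.6000i


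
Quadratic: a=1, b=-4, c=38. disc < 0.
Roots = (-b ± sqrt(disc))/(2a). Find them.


disc = (-4)^2 - 4*1*38 = 16 - 152 = -136
sqrt(|disc|) = sqrt(136) = 11.6619
Real part = 4/(2*1) = 2.0000
Imag part = 11.6619/(2*1) = 5.8310

2.0000 ± 5.8310i


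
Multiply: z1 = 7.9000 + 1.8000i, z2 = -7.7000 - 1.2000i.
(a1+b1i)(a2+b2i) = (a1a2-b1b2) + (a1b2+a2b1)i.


Real = 7.9*(-7.7) - 1.8*(-1.2) = -60.83 - (-2.16) = -58.67
Imag = 7.9*(-1.2) - (7.7)*1.8 = -9.48 - (13.86) = -23.34

-58.6700 - 23.3400i


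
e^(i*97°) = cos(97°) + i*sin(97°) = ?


cos(97°) = -0.1219
sin(97°) = 0.9925

e^(i*97°) = -0.1219 + 0.9925i


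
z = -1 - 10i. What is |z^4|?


|z| = sqrt(1+100) = sqrt(101) = 10.0499
|z^4| = |z|^4 = (sqrt(101))^4 = 101^2 = 10201

|z^4| = 10201


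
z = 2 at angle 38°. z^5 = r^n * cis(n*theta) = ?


r^5 = 2^5 = 32
n*theta = 5*38° = 190° = 190° (mod 360)
a = 32*cos(190°) = -31.5138
b = 32*sin(190°) = -5.5567

32 cis(190°) = -31.5138 - 5.5567i


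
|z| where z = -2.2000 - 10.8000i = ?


|z| = sqrt((-2.2)^2 + (-10.8)^2) = sqrt(4.84 + 116.64) = sqrt(121.48) = 11.0218

|z| = 11.0218


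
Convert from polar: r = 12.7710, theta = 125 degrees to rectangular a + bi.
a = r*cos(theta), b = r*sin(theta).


a = 12.7710*cos(125°) = 12.7710*(-0.573576) = -7.3251
b = 12.7710*sin(125°) = 12.7710*0.81915 = 10.4614

-7.3251 + 10.4614i


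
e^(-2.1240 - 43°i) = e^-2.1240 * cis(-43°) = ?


e^-2.1240 = 0.11955
cos(-43°) = 0.7314
sin(-43°) = -0.682
Real = 0.11955*0.7314 = 0.0874
Imag = 0.11955*(-0.682) = -0.0815

0.0874 - 0.0815i


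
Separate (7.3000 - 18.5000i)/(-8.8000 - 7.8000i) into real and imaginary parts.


Multiply by conjugate: (7.3000 - 18.5000i)(-8.8000 + 7.8000i) / ((-8.8)^2 + (-7.8)^2)
Numerator real = 7.3*(-8.8) - (18.5)*(-7.8) = 80.06
Numerator imag = -18.5*(-8.8) - 7.3*(-7.8) = 219.74
Denominator = 138.28
Re(z) = 80.06/138.28 = 0.5790
Im(z) = 219.74/138.28 = 1.5891

Re(z) = 0.5790, Im(z) = 1.5891


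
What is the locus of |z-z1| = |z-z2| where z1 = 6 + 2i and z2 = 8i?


Equal distances means the locus is the perpendicular bisector of z1 and z2.
Midpoint = ((6+0)/2, (2+8)/2) = (3.0000, 5.0000)

Perpendicular bisector through (3.0000, 5.0000)


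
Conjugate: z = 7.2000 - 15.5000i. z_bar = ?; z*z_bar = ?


z_bar = 7.2000 + 15.5000i
z*z_bar = 7.2^2 + (-15.5)^2 = 51.84 + 240.25 = 292.09

z_bar = 7.2000 + 15.5000i, z*z_bar = 292.09


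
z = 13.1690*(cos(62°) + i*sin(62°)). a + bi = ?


a = 13.1690*cos(62°) = 13.1690*0.46947 = 6.1825
b = 13.1690*sin(62°) = 13.1690*0.882948 = 11.6275

6.1825 + 11.6275i


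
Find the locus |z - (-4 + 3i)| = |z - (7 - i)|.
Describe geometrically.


Equal distances means the locus is the perpendicular bisector of z1 and z2.
Midpoint = ((-4+7)/2, (3+(-1))/2) = (1.5000, 1.0000)

Perpendicular bisector through (1.5000, 1.0000)


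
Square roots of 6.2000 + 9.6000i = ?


|z| = sqrt(38.44+92.16) = 11.4280
sqrt((|z|+a)/2) = sqrt((11.4280+6.2)/2) = sqrt(8.8140) = 2.9688
sqrt((|z|-a)/2) = sqrt((11.4280-6.2)/2) = sqrt(2.6140) = 1.6168

±(2.9688 + 1.6168i) i.e. 2.9688 + 1.6168i and -2.9688 - 1.6168i


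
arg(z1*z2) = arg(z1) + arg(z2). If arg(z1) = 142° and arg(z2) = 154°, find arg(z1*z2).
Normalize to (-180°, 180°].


arg(z1*z2) = 142° + 154° = 296°
Normalized to (-180°, 180°]: -64°

-64°


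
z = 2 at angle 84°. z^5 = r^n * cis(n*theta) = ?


r^5 = 2^5 = 32
n*theta = 5*84° = 420° = 60° (mod 360)
a = 32*cos(60°) = 16.0000
b = 32*sin(60°) = 27.7128

32 cis(60°) = 16.0000 + 27.7128i


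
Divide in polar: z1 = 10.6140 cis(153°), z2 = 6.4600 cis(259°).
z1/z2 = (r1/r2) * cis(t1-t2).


r = 10.6140 / 6.4600 = 1.6430
theta = 153° - 259° = -106° = 254° (mod 360)

1.6430 cis(254°)


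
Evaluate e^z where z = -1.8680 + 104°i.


e^-1.8680 = 0.1544
cos(104°) = -0.24192
sin(104°) = 0.9703
Real = 0.1544*(-0.24192) = -0.0374
Imag = 0.1544*0.9703 = 0.1498

-0.0374 + 0.1498i


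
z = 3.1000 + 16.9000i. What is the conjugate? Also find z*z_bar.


z_bar = 3.1000 - 16.9000i
z*z_bar = 3.1^2 + 16.9^2 = 9.61 + 285.61 = 295.22

z_bar = 3.1000 - 16.9000i, z*z_bar = 295.22


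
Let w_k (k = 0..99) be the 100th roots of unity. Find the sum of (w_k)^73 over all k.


The roots are w_k = w^k with w = e^(2*pi*i/100), and (w^k)^73 = (w^73)^k.
So S = 1 + u + u^2 + ... + u^(99) with u = w^73.
73 = 0*100 + 73, so 73 is not a multiple of 100: u = w^73 ≠ 1 (w is a primitive 100th root), while u^100 = (w^100)^73 = 1.
Geometric series: S = (1 - u^100)/(1 - u) = (1 - 1)/(1 - u) = 0

S = 0


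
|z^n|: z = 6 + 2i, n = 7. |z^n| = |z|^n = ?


|z| = sqrt(36+4) = sqrt(40) = 6.3246
|z^7| = |z|^7 = (sqrt(40))^7 = 40^3 * sqrt(40) = 64000*sqrt(40)

|z^7| = 64000*sqrt(40) ≈ 404771.5405


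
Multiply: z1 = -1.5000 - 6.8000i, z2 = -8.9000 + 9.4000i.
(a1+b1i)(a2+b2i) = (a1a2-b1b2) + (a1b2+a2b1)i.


Real = -1.5*(-8.9) - (-6.8)*9.4 = 13.35 - (-63.92) = 77.27
Imag = -1.5*9.4 - (8.9)*(-6.8) = -14.1 + 60.52 = 46.42

77.2700 + 46.4200i


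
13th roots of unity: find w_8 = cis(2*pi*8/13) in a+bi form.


Angle = 360*8/13 = 221.5385°
a = cos(221.5385°) = -0.7485
b = sin(221.5385°) = -0.6631

-0.7485 - 0.6631i


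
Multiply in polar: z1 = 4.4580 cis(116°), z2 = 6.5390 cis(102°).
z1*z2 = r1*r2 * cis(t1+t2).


r = 4.4580 * 6.5390 = 29.1509
theta = 116° + 102° = 218° = 218° (mod 360)

29.1509 cis(218°)


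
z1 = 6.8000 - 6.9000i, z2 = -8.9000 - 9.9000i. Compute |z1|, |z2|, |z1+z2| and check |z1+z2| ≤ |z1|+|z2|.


|z1| = sqrt(6.8^2 + (-6.9)^2) = sqrt(93.85) = 9.6876
|z2| = sqrt((-8.9)^2 + (-9.9)^2) = sqrt(177.22) = 13.3124
z1+z2 = -2.1000 - 16.8000i
|z1+z2| = sqrt(286.65) = 16.9307
|z1|+|z2| = 9.6876 + 13.3124 = 23.0000

|z1+z2| = 16.9307 ≤ |z1|+|z2| = 23.0000 (verified)


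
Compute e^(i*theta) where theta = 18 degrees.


cos(18°) = 0.9511
sin(18°) = 0.3090

e^(i*18°) = 0.9511 + 0.3090i


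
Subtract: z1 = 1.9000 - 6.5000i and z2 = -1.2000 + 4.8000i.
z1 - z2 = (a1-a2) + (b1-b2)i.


Real: 1.9 + 1.2 = 3.1
Imag: -6.5 - 4.8 = -11.3

3.1000 - 11.3000i


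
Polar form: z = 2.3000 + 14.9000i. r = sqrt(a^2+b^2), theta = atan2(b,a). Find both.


r = sqrt(5.29+222.01) = sqrt(227.3) = 15.0765
theta = atan2(14.9, 2.3) = 81.2249 degrees

r = 15.0765, theta = 81.2249 degrees


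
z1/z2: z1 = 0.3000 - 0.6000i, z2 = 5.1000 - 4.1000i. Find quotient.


Conjugate of z2 = 5.1000 + 4.1000i
Numerator: (0.3000 - 0.6000i)(5.1000 + 4.1000i) = 3.9900 - 1.8300i
Denominator: 5.1^2 + (-4.1)^2 = 42.82
Result = (3.9900 - 1.8300i)/42.82

0.0932 - 0.0427i


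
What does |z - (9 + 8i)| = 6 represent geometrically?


|z - z0| = r is a circle with center z0 and radius r.
Center = (9, 8), radius = 6

Circle with center (9, 8) and radius 6


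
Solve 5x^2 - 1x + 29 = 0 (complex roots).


disc = (-1)^2 - 4*5*29 = 1 - 580 = -579
sqrt(|disc|) = sqrt(579) = 24.0624
Real part = 1/(2*5) = 0.1000
Imag part = 24.0624/(2*5) = 2.4062

0.1000 ± 2.4062i


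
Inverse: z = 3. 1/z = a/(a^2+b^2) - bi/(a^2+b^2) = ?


|z|^2 = 9+0 = 9
1/z = (3 - 0i)/9

1/z = 0.3333 + 0i


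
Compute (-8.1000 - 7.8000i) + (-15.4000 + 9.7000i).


Real: -8.1 - 15.4 = -23.5
Imag: -7.8 + 9.7 = 1.9

-23.5000 + 1.9000i


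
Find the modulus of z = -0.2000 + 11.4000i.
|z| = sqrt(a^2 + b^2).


|z| = sqrt((-0.2)^2 + 11.4^2) = sqrt(0.04 + 129.96) = sqrt(130) = 11.4018

|z| = 11.4018


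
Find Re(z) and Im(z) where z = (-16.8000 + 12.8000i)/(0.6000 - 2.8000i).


Multiply by conjugate: (-16.8000 + 12.8000i)(0.6000 + 2.8000i) / (0.6^2 + (-2.8)^2)
Numerator real = -16.8*0.6 + 12.8*(-2.8) = -45.92
Numerator imag = 12.8*0.6 - (-16.8)*(-2.8) = -39.36
Denominator = 8.2
Re(z) = -45.92/8.2 = -5.6000
Im(z) = -39.36/8.2 = -4.8000

Re(z) = -5.6000, Im(z) = -4.8000


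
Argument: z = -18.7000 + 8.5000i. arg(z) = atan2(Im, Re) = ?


Re = -18.7, Im = 8.5
arg = atan2(8.5, -18.7) = 155.5560 degrees

arg(z) = 155.5560 degrees


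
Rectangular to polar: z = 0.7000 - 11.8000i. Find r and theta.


r = sqrt(0.49+139.24) = sqrt(139.73) = 11.8207
theta = atan2(-11.8, 0.7) = -86.6051 degrees

r = 11.8207, theta = -86.6051 degrees


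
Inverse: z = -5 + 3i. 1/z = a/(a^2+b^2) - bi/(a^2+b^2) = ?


|z|^2 = 25+9 = 34
1/z = (-5 - 3i)/34

1/z = -0.1471 - 0.0882i


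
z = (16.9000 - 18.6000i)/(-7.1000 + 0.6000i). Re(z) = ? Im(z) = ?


Multiply by conjugate: (16.9000 - 18.6000i)(-7.1000 - 0.6000i) / ((-7.1)^2 + 0.6^2)
Numerator real = 16.9*(-7.1) - (18.6)*0.6 = -131.15
Numerator imag = -18.6*(-7.1) - 16.9*0.6 = 121.92
Denominator = 50.77
Re(z) = -131.15/50.77 = -2.5832
Im(z) = 121.92/50.77 = 2.4014

Re(z) = -2.5832, Im(z) = 2.4014


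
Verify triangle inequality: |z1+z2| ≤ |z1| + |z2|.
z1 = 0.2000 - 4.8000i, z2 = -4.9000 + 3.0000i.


|z1| = sqrt(0.2^2 + (-4.8)^2) = sqrt(23.08) = 4.8042
|z2| = sqrt((-4.9)^2 + 3^2) = sqrt(33.01) = 5.7454
z1+z2 = -4.7000 - 1.8000i
|z1+z2| = sqrt(25.33) = 5.0329
|z1|+|z2| = 4.8042 + 5.7454 = 10.5496

|z1+z2| = 5.0329 ≤ |z1|+|z2| = 10.5496 (verified)


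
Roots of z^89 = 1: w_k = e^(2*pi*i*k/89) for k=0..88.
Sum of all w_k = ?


The sum of all 89th roots of unity is 0.
Geometric series: (1 - w^89)/(1 - w) = (1-1)/(1-w) = 0 since w^89 = 1, w ≠ 1.
Alternatively: coefficient of z^88 in z^89 - 1 is 0.

0


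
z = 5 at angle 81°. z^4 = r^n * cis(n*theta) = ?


r^4 = 5^4 = 625
n*theta = 4*81° = 324° = 324° (mod 360)
a = 625*cos(324°) = 505.6356
b = 625*sin(324°) = -367.3658

625 cis(324°) = 505.6356 - 367.3658i


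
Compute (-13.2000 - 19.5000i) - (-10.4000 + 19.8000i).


Real: -13.2 + 10.4 = -2.8
Imag: -19.5 - 19.8 = -39.3

-2.8000 - 39.3000i


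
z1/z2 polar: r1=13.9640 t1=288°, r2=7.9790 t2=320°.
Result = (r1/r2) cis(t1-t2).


r = 13.9640 / 7.9790 = 1.7501
theta = 288° - 320° = -32° = 328° (mod 360)

1.7501 cis(328°)


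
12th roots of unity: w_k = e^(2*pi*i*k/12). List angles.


The 12th roots of unity are cis(360k/12°) for k=0..11
Angle step = 360/12 = 30°
Primitive root: cis(30°)
Primitive root = 0.8660 + 0.5000i

12 roots at angles: 0°, 30°, 60°, 90°, 120°, 150°, 180°, 210°, 240°, 270°, 300°, 330°


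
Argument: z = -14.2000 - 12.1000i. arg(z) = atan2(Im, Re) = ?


Re = -14.2, Im = -12.1
arg = atan2(-12.1, -14.2) = -139.5653 degrees

arg(z) = -139.5653 degrees


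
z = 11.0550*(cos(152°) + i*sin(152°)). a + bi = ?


a = 11.0550*cos(152°) = 11.0550*(-0.88295) = -9.7610
b = 11.0550*sin(152°) = 11.0550*0.46947 = 5.1900

-9.7610 + 5.1900i


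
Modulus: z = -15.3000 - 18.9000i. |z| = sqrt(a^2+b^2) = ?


|z| = sqrt((-15.3)^2 + (-18.9)^2) = sqrt(234.09 + 357.21) = sqrt(591.3) = 24.3167

|z| = 24.3167


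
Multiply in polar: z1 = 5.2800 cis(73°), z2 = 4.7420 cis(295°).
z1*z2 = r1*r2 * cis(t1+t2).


r = 5.2800 * 4.7420 = 25.0378
theta = 73° + 295° = 368° = 8° (mod 360)

25.0378 cis(8°)


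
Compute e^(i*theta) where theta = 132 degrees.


cos(132°) = -0.6691
sin(132°) = 0.7431

e^(i*132°) = -0.6691 + 0.7431i


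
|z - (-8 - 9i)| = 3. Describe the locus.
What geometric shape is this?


|z - z0| = r is a circle with center z0 and radius r.
Center = (-8, -9), radius = 3

Circle with center (-8, -9) and radius 3


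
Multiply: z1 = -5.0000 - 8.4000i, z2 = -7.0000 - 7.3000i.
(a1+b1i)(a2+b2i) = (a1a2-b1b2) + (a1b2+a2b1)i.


Real = -5*(-7) - (-8.4)*(-7.3) = 35 - 61.32 = -26.32
Imag = -5*(-7.3) - (7)*(-8.4) = 36.5 + 58.8 = 95.3

-26.3200 + 95.3000i


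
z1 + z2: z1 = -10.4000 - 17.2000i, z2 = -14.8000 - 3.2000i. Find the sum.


Real: -10.4 - 14.8 = -25.2
Imag: -17.2 - 3.2 = -20.4

-25.2000 - 20.4000i


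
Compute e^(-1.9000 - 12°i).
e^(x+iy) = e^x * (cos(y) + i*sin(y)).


e^-1.9000 = 0.1496
cos(-12°) = 0.9781
sin(-12°) = -0.2079
Real = 0.1496*0.9781 = 0.1463
Imag = 0.1496*(-0.2079) = -0.0311

0.1463 - 0.0311i


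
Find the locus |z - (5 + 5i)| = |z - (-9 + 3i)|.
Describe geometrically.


Equal distances means the locus is the perpendicular bisector of z1 and z2.
Midpoint = ((5+(-9))/2, (5+3)/2) = (-2.0000, 4.0000)

Perpendicular bisector through (-2.0000, 4.0000)


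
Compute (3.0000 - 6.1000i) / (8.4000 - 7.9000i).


Conjugate of z2 = 8.4000 + 7.9000i
Numerator: (3.0000 - 6.1000i)(8.4000 + 7.9000i) = 73.3900 - 27.5400i
Denominator: 8.4^2 + (-7.9)^2 = 132.97
Result = (73.3900 - 27.5400i)/132.97

0.5519 - 0.2071i


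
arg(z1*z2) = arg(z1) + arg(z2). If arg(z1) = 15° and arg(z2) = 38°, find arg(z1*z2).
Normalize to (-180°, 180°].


arg(z1*z2) = 15° + 38° = 53°
Normalized to (-180°, 180°]: 53°

53°


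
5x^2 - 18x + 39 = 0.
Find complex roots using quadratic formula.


disc = (-18)^2 - 4*5*39 = 324 - 780 = -456
sqrt(|disc|) = sqrt(456) = 21.3542
Real part = 18/(2*5) = 1.8000
Imag part = 21.3542/(2*5) = 2.1354

1.8000 ± 2.1354i


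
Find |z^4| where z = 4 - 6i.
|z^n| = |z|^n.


|z| = sqrt(16+36) = sqrt(52) = 7.2111
|z^4| = |z|^4 = (sqrt(52))^4 = 52^2 = 2704

|z^4| = 2704


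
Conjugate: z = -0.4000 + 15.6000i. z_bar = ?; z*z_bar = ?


z_bar = -0.4000 - 15.6000i
z*z_bar = (-0.4)^2 + 15.6^2 = 0.16 + 243.36 = 243.52

z_bar = -0.4000 - 15.6000i, z*z_bar = 243.52


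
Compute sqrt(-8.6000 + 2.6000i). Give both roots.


|z| = sqrt(73.96+6.76) = 8.9844
sqrt((|z|+a)/2) = sqrt((8.9844+(-8.6))/2) = sqrt(0.1922) = 0.4384
sqrt((|z|-a)/2) = sqrt((8.9844-(-8.6))/2) = sqrt(8.7922) = 2.9652

±(0.4384 + 2.9652i) i.e. 0.4384 + 2.9652i and -0.4384 - 2.9652i


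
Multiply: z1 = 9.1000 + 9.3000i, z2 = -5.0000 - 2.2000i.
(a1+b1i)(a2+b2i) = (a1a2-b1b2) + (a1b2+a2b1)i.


Real = 9.1*(-5) - 9.3*(-2.2) = -45.5 - (-20.46) = -25.04
Imag = 9.1*(-2.2) - (5)*9.3 = -20.02 - (46.5) = -66.52

-25.0400 - 66.5200i


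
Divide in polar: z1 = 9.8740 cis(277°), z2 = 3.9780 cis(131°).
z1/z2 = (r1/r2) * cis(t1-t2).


r = 9.8740 / 3.9780 = 2.4822
theta = 277° - 131° = 146° = 146° (mod 360)

2.4822 cis(146°)


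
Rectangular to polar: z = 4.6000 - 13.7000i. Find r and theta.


r = sqrt(21.16+187.69) = sqrt(208.85) = 14.4516
theta = atan2(-13.7, 4.6) = -71.4397 degrees

r = 14.4516, theta = -71.4397 degrees


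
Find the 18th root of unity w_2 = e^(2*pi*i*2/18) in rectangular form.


Angle = 360*2/18 = 40°
a = cos(40°) = 0.7660
b = sin(40°) = 0.6428

0.7660 + 0.6428i


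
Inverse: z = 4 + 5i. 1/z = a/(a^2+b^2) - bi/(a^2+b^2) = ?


|z|^2 = 16+25 = 41
1/z = (4 - 5i)/41

1/z = 0.0976 - 0.1220i
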